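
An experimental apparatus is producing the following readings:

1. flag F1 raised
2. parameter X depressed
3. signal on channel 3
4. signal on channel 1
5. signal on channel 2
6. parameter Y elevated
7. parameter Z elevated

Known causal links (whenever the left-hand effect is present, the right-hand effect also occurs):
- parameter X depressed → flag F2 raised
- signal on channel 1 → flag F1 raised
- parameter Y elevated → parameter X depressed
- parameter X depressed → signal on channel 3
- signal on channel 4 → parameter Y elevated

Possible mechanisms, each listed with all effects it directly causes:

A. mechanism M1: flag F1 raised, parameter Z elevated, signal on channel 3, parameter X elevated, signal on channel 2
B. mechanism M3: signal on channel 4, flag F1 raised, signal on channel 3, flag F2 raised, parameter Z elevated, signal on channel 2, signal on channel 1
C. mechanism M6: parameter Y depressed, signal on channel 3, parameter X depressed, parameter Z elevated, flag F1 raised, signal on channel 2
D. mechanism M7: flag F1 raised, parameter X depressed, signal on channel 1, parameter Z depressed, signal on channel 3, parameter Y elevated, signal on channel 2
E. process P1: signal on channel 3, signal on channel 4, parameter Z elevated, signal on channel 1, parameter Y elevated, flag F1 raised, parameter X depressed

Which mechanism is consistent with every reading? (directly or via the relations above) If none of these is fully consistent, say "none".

B

Checking each candidate against the observations:
(A) mechanism M1 — fails on parameter X depressed, signal on channel 1, parameter Y elevated (predicts parameter X elevated, not parameter X depressed)
(B) mechanism M3 — flag F1 raised yes; parameter X depressed yes (through signal on channel 4 → parameter Y elevated → parameter X depressed); signal on channel 3 yes; signal on channel 1 yes; signal on channel 2 yes; parameter Y elevated yes (through signal on channel 4 → parameter Y elevated); parameter Z elevated yes
(C) mechanism M6 — flag F1 raised yes; parameter X depressed yes; signal on channel 3 yes; signal on channel 1 NO; signal on channel 2 yes; parameter Y elevated NO; parameter Z elevated yes
(D) mechanism M7 — fails on parameter Z elevated (predicts parameter Z depressed, not parameter Z elevated)
(E) process P1 — flag F1 raised yes; parameter X depressed yes; signal on channel 3 yes; signal on channel 1 yes; signal on channel 2 NO; parameter Y elevated yes; parameter Z elevated yes
Only (B) is consistent with every observation.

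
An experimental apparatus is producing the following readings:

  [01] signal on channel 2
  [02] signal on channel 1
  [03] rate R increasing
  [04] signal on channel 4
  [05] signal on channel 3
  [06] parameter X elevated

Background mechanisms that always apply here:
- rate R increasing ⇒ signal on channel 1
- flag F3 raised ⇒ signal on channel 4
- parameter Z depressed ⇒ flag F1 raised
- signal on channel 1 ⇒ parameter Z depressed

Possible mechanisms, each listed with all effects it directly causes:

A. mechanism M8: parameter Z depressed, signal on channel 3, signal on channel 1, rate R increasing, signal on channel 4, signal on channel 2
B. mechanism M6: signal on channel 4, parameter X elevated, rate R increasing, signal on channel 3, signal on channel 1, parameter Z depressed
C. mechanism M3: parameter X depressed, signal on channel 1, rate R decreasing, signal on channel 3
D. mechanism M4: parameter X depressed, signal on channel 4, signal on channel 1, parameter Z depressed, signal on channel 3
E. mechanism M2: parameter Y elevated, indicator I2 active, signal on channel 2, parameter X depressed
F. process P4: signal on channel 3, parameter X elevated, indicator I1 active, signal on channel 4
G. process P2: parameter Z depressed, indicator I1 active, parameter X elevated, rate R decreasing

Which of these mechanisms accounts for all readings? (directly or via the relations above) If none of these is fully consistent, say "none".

none

Checking each candidate against the observations:
(A) mechanism M8 — does not account for parameter X elevated
(B) mechanism M6 — signal on channel 2 NO; signal on channel 1 yes; rate R increasing yes; signal on channel 4 yes; signal on channel 3 yes; parameter X elevated yes
(C) mechanism M3 — signal on channel 2 NO; signal on channel 1 yes; rate R increasing NO; signal on channel 4 NO; signal on channel 3 yes; parameter X elevated NO
(D) mechanism M4 — fails on signal on channel 2, rate R increasing, parameter X elevated (predicts parameter X depressed, not parameter X elevated)
(E) mechanism M2 — fails on signal on channel 1, rate R increasing, signal on channel 4, signal on channel 3, parameter X elevated (predicts parameter X depressed, not parameter X elevated)
(F) process P4 — signal on channel 2 NO; signal on channel 1 NO; rate R increasing NO; signal on channel 4 yes; signal on channel 3 yes; parameter X elevated yes
(G) process P2 — signal on channel 2 NO; signal on channel 1 NO; rate R increasing NO; signal on channel 4 NO; signal on channel 3 NO; parameter X elevated yes
No candidate is consistent with all observations.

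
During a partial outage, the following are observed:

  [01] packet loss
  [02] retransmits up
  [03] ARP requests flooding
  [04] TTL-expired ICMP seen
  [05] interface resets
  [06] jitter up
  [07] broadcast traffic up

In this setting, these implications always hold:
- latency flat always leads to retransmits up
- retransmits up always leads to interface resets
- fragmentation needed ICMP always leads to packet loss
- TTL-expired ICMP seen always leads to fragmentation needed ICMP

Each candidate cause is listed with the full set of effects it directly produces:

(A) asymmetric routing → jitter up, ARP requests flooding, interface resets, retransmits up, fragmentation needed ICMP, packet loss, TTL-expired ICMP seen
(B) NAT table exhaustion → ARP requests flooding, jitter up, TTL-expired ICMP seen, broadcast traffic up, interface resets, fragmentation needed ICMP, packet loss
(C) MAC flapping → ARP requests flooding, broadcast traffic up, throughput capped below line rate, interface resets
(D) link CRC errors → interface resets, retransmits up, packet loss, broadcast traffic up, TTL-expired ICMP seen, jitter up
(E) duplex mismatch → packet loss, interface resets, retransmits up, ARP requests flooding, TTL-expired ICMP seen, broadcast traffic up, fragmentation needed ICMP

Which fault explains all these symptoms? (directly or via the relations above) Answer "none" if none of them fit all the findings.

Checking each candidate against the observations:
(A) asymmetric routing — does not account for broadcast traffic up
(B) NAT table exhaustion — packet loss yes; retransmits up NO; ARP requests flooding yes; TTL-expired ICMP seen yes; interface resets yes; jitter up yes; broadcast traffic up yes
(C) MAC flapping — packet loss NO; retransmits up NO; ARP requests flooding yes; TTL-expired ICMP seen NO; interface resets yes; jitter up NO; broadcast traffic up yes
(D) link CRC errors — packet loss yes; retransmits up yes; ARP requests flooding NO; TTL-expired ICMP seen yes; interface resets yes; jitter up yes; broadcast traffic up yes
(E) duplex mismatch — packet loss yes; retransmits up yes; ARP requests flooding yes; TTL-expired ICMP seen yes; interface resets yes; jitter up NO; broadcast traffic up yes
No candidate is consistent with all observations.

none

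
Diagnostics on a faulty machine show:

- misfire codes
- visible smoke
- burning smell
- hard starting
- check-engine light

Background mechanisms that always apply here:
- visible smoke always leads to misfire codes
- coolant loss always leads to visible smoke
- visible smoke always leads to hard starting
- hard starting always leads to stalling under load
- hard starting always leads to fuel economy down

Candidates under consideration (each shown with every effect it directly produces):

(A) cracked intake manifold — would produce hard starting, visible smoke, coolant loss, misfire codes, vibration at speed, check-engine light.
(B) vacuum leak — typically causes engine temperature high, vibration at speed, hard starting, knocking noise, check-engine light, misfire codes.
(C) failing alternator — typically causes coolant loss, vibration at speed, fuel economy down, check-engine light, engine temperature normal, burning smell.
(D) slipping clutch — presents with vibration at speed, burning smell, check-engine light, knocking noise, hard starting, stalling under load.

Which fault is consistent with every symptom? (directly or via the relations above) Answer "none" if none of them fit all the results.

Per-candidate check:
(A) cracked intake manifold — misfire codes match; visible smoke match; burning smell miss; hard starting match; check-engine light match
(B) vacuum leak — does not account for visible smoke, burning smell
(C) failing alternator — misfire codes match (via coolant loss → visible smoke → misfire codes); visible smoke match (via coolant loss → visible smoke); burning smell match; hard starting match (via coolant loss → visible smoke → hard starting); check-engine light match
(D) slipping clutch — misfire codes miss; visible smoke miss; burning smell match; hard starting match; check-engine light match
(C) is the only candidate with no mismatches.

C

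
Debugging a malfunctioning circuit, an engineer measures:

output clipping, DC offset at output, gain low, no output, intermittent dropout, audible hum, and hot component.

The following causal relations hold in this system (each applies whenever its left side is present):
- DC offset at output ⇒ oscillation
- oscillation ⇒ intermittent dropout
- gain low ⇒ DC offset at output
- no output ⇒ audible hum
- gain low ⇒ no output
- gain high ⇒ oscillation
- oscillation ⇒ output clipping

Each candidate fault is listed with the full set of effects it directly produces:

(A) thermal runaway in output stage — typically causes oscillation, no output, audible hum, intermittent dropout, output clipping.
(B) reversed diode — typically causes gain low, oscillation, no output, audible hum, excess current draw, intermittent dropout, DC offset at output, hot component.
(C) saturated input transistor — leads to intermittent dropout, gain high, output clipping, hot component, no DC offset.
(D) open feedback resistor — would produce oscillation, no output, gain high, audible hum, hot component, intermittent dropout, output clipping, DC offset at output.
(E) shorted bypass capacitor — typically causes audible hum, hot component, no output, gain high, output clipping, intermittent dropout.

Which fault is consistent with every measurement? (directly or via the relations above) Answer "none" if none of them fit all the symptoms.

B

For each candidate, compare predicted effects to what was observed:
(A) thermal runaway in output stage — output clipping ✓; DC offset at output ✗; gain low ✗; no output ✓; intermittent dropout ✓; audible hum ✓; hot component ✗
(B) reversed diode — accounts for every observation (output clipping by oscillation → output clipping)
(C) saturated input transistor — fails on DC offset at output, gain low, no output, audible hum (predicts no DC offset, not DC offset at output; predicts gain high, not gain low)
(D) open feedback resistor — output clipping ✓; DC offset at output ✓; gain low ✗; no output ✓; intermittent dropout ✓; audible hum ✓; hot component ✓
(E) shorted bypass capacitor — output clipping ✓; DC offset at output ✗; gain low ✗; no output ✓; intermittent dropout ✓; audible hum ✓; hot component ✓
Only (B) is consistent with every observation.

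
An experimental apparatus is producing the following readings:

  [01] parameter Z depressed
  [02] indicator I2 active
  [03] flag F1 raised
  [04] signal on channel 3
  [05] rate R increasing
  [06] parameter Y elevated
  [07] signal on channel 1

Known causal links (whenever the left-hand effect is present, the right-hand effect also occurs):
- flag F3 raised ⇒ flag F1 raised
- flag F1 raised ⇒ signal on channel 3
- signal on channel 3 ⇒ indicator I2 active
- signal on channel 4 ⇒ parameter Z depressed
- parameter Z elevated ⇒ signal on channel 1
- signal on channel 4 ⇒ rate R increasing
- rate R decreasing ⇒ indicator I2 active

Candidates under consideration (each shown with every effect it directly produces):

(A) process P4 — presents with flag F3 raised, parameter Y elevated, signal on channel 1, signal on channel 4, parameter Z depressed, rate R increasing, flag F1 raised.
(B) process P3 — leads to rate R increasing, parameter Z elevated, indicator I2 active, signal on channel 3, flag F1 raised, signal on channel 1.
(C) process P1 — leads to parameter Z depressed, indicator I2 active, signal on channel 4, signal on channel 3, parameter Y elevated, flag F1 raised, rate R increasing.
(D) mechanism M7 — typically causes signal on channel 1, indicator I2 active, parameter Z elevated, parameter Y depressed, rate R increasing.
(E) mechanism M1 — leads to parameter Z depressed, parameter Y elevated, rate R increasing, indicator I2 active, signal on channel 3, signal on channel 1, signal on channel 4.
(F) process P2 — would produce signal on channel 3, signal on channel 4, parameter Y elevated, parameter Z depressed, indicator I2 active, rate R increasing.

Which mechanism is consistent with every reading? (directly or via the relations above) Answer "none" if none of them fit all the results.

For each candidate, compare predicted effects to what was observed:
(A) process P4 — accounts for every observation (indicator I2 active through flag F1 raised → signal on channel 3 → indicator I2 active)
(B) process P3 — parameter Z depressed -; indicator I2 active +; flag F1 raised +; signal on channel 3 +; rate R increasing +; parameter Y elevated -; signal on channel 1 +
(C) process P1 — does not account for signal on channel 1
(D) mechanism M7 — parameter Z depressed -; indicator I2 active +; flag F1 raised -; signal on channel 3 -; rate R increasing +; parameter Y elevated -; signal on channel 1 +
(E) mechanism M1 — does not account for flag F1 raised
(F) process P2 — parameter Z depressed +; indicator I2 active +; flag F1 raised -; signal on channel 3 +; rate R increasing +; parameter Y elevated +; signal on channel 1 -
Only (A) is consistent with every observation.

A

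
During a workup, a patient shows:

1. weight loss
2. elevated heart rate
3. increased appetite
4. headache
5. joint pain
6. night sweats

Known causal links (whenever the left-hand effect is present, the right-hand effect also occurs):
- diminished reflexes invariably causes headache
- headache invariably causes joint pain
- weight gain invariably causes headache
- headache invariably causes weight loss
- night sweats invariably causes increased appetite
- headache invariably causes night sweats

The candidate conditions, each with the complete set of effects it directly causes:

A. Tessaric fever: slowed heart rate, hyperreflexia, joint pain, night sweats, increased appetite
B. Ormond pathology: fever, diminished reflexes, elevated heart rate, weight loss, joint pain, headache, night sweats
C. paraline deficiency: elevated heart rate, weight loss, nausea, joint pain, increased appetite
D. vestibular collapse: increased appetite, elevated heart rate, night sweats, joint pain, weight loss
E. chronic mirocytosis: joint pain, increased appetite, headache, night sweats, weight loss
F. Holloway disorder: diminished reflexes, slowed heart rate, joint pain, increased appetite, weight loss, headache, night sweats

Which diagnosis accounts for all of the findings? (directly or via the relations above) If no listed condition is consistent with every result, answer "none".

Per-candidate check:
(A) Tessaric fever — weight loss NO; elevated heart rate NO; increased appetite yes; headache NO; joint pain yes; night sweats yes
(B) Ormond pathology — weight loss yes; elevated heart rate yes; increased appetite yes (through night sweats → increased appetite); headache yes; joint pain yes; night sweats yes
(C) paraline deficiency — does not account for headache, night sweats
(D) vestibular collapse — weight loss yes; elevated heart rate yes; increased appetite yes; headache NO; joint pain yes; night sweats yes
(E) chronic mirocytosis — weight loss yes; elevated heart rate NO; increased appetite yes; headache yes; joint pain yes; night sweats yes
(F) Holloway disorder — fails on elevated heart rate (predicts slowed heart rate, not elevated heart rate)
Only (B) is consistent with every observation.

B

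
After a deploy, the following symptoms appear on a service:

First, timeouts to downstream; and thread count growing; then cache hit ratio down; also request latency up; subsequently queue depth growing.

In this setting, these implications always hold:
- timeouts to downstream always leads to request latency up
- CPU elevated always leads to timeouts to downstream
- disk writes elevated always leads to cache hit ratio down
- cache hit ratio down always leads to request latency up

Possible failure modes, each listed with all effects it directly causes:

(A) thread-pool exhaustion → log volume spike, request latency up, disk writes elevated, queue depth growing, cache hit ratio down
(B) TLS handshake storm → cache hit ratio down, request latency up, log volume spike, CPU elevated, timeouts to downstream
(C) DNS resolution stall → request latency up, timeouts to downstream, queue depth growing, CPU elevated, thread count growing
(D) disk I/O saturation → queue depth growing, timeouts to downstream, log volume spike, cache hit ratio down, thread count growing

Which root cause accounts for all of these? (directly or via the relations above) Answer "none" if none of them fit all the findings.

Per-candidate check:
(A) thread-pool exhaustion — timeouts to downstream -; thread count growing -; cache hit ratio down +; request latency up +; queue depth growing +
(B) TLS handshake storm — does not account for thread count growing, queue depth growing
(C) DNS resolution stall — timeouts to downstream +; thread count growing +; cache hit ratio down -; request latency up +; queue depth growing +
(D) disk I/O saturation — accounts for every observation (request latency up by timeouts to downstream → request latency up)
Only (D) is consistent with every observation.

D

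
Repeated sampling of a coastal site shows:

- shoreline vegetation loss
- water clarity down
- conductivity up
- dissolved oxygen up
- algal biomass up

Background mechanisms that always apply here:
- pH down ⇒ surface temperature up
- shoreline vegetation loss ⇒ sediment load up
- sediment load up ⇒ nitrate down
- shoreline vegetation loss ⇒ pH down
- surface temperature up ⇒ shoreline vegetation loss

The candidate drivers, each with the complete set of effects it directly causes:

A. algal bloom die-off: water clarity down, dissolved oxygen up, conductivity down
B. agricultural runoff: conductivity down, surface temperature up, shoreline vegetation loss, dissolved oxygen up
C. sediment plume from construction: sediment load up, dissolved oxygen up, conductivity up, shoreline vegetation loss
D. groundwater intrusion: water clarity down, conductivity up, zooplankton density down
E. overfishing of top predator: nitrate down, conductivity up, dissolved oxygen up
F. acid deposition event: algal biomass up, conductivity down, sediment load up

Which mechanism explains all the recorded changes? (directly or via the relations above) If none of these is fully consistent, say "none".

Checking each candidate against the observations:
(A) algal bloom die-off — fails on shoreline vegetation loss, conductivity up, algal biomass up (predicts conductivity down, not conductivity up)
(B) agricultural runoff — fails on water clarity down, conductivity up, algal biomass up (predicts conductivity down, not conductivity up)
(C) sediment plume from construction — does not account for water clarity down, algal biomass up
(D) groundwater intrusion — shoreline vegetation loss NO; water clarity down yes; conductivity up yes; dissolved oxygen up NO; algal biomass up NO
(E) overfishing of top predator — shoreline vegetation loss NO; water clarity down NO; conductivity up yes; dissolved oxygen up yes; algal biomass up NO
(F) acid deposition event — shoreline vegetation loss NO; water clarity down NO; conductivity up NO; dissolved oxygen up NO; algal biomass up yes
No candidate is consistent with all observations.

none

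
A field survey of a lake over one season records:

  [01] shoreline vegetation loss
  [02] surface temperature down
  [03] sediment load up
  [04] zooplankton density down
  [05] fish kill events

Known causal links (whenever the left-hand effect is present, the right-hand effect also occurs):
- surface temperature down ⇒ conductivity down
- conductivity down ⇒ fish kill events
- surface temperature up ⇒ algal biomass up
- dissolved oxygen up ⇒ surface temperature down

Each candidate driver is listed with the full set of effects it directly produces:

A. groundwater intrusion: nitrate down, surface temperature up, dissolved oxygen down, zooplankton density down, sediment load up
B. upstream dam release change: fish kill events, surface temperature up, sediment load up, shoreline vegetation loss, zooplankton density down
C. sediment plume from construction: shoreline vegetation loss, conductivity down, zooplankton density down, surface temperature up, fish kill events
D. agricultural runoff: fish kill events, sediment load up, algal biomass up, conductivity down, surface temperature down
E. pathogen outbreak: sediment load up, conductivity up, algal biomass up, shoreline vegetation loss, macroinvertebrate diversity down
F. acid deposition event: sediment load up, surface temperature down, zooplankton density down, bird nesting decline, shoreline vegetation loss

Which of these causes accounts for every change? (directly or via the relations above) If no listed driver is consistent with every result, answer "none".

Checking each candidate against the observations:
(A) groundwater intrusion — fails on shoreline vegetation loss, surface temperature down, fish kill events (predicts surface temperature up, not surface temperature down)
(B) upstream dam release change — fails on surface temperature down (predicts surface temperature up, not surface temperature down)
(C) sediment plume from construction — fails on surface temperature down, sediment load up (predicts surface temperature up, not surface temperature down)
(D) agricultural runoff — shoreline vegetation loss -; surface temperature down +; sediment load up +; zooplankton density down -; fish kill events +
(E) pathogen outbreak — shoreline vegetation loss +; surface temperature down -; sediment load up +; zooplankton density down -; fish kill events -
(F) acid deposition event — accounts for every observation (fish kill events by surface temperature down → conductivity down → fish kill events)
(F) is the only candidate with no mismatches.

F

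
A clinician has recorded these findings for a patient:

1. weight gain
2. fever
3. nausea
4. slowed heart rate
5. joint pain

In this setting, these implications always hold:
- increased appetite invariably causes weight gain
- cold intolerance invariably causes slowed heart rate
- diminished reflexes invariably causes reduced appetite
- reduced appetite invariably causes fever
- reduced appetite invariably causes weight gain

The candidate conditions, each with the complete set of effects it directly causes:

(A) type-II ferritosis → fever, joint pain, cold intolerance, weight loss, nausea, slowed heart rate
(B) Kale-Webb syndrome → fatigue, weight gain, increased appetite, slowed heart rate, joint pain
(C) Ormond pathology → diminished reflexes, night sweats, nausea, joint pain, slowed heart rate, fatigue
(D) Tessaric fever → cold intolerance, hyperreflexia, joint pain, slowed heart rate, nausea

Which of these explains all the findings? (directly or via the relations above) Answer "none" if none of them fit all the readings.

Per-candidate check:
(A) type-II ferritosis — fails on weight gain (predicts weight loss, not weight gain)
(B) Kale-Webb syndrome — does not account for fever, nausea
(C) Ormond pathology — accounts for every observation (weight gain via diminished reflexes → reduced appetite → weight gain)
(D) Tessaric fever — weight gain NO; fever NO; nausea yes; slowed heart rate yes; joint pain yes
Only (C) is consistent with every observation.

C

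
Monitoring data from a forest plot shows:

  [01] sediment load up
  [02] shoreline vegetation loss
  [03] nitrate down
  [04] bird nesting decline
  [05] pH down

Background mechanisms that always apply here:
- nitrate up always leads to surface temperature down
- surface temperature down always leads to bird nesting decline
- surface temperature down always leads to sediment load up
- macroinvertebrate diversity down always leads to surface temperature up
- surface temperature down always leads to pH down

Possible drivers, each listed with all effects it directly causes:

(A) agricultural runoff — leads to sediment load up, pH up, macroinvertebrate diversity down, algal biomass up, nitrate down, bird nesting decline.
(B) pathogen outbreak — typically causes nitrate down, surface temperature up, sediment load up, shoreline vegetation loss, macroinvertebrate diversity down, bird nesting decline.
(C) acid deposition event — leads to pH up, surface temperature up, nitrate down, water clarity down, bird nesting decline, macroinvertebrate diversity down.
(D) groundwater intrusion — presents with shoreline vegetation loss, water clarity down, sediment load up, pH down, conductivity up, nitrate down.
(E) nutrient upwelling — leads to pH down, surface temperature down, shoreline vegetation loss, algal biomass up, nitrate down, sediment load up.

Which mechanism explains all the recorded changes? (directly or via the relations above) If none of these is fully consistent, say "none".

Checking each candidate against the observations:
(A) agricultural runoff — sediment load up match; shoreline vegetation loss miss; nitrate down match; bird nesting decline match; pH down miss
(B) pathogen outbreak — sediment load up match; shoreline vegetation loss match; nitrate down match; bird nesting decline match; pH down miss
(C) acid deposition event — sediment load up miss; shoreline vegetation loss miss; nitrate down match; bird nesting decline match; pH down miss
(D) groundwater intrusion — sediment load up match; shoreline vegetation loss match; nitrate down match; bird nesting decline miss; pH down match
(E) nutrient upwelling — sediment load up match; shoreline vegetation loss match; nitrate down match; bird nesting decline match (through surface temperature down → bird nesting decline); pH down match
(E) alone accounts for all the evidence.

E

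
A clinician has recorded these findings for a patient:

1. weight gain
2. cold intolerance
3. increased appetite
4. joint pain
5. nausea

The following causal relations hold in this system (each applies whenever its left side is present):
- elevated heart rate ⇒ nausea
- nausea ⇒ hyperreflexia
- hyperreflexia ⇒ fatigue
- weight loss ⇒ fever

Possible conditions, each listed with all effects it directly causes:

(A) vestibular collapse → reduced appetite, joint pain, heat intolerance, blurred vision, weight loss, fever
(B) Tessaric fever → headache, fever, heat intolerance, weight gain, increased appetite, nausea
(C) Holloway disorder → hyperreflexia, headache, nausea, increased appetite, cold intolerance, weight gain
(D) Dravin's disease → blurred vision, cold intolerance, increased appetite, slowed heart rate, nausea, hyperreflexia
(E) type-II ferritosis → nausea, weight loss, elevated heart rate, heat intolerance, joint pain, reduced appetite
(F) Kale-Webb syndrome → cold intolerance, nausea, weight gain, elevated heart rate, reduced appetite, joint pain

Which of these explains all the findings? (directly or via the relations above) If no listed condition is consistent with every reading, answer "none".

Checking each candidate against the observations:
(A) vestibular collapse — weight gain miss; cold intolerance miss; increased appetite miss; joint pain match; nausea miss
(B) Tessaric fever — weight gain match; cold intolerance miss; increased appetite match; joint pain miss; nausea match
(C) Holloway disorder — does not account for joint pain
(D) Dravin's disease — weight gain miss; cold intolerance match; increased appetite match; joint pain miss; nausea match
(E) type-II ferritosis — weight gain miss; cold intolerance miss; increased appetite miss; joint pain match; nausea match
(F) Kale-Webb syndrome — fails on increased appetite (predicts reduced appetite, not increased appetite)
None of the listed candidates fits everything.

none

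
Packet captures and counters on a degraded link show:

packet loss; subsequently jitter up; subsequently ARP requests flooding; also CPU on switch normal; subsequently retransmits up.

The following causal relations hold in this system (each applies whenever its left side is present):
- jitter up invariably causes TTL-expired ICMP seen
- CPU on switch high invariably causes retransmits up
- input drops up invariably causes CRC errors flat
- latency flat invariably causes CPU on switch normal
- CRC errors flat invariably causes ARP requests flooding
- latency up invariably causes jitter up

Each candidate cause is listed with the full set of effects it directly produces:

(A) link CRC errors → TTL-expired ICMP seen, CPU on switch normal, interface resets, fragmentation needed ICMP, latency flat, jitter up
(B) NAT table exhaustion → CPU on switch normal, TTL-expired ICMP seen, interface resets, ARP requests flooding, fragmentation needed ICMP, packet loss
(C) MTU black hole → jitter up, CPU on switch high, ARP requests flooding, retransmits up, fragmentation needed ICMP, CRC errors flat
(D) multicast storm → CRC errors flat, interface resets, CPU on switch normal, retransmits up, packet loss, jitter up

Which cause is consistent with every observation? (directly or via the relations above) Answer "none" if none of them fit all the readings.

Checking each candidate against the observations:
(A) link CRC errors — packet loss miss; jitter up match; ARP requests flooding miss; CPU on switch normal match; retransmits up miss
(B) NAT table exhaustion — packet loss match; jitter up miss; ARP requests flooding match; CPU on switch normal match; retransmits up miss
(C) MTU black hole — packet loss miss; jitter up match; ARP requests flooding match; CPU on switch normal miss; retransmits up match
(D) multicast storm — packet loss match; jitter up match; ARP requests flooding match (by CRC errors flat → ARP requests flooding); CPU on switch normal match; retransmits up match
Only (D) is consistent with every observation.

D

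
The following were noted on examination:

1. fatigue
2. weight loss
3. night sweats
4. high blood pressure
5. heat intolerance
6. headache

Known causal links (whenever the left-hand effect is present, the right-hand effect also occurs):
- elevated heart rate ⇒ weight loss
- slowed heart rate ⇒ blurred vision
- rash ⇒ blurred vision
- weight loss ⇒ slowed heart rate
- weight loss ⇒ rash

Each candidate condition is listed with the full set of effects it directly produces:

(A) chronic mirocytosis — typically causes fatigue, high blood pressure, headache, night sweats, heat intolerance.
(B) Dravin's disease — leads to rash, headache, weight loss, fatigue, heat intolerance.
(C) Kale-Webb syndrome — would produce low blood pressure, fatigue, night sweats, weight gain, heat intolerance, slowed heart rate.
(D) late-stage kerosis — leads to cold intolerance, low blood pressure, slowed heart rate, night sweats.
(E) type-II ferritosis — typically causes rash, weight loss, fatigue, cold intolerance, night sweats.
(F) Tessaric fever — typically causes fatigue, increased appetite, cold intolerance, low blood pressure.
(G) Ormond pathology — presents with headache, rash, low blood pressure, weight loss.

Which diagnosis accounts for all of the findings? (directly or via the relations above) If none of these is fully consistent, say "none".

none

Testing each hypothesis:
(A) chronic mirocytosis — does not account for weight loss
(B) Dravin's disease — fatigue +; weight loss +; night sweats -; high blood pressure -; heat intolerance +; headache +
(C) Kale-Webb syndrome — fatigue +; weight loss -; night sweats +; high blood pressure -; heat intolerance +; headache -
(D) late-stage kerosis — fails on fatigue, weight loss, high blood pressure, heat intolerance, headache (predicts low blood pressure, not high blood pressure; predicts cold intolerance, not heat intolerance)
(E) type-II ferritosis — fails on high blood pressure, heat intolerance, headache (predicts cold intolerance, not heat intolerance)
(F) Tessaric fever — fatigue +; weight loss -; night sweats -; high blood pressure -; heat intolerance -; headache -
(G) Ormond pathology — fatigue -; weight loss +; night sweats -; high blood pressure -; heat intolerance -; headache +
No candidate is consistent with all observations.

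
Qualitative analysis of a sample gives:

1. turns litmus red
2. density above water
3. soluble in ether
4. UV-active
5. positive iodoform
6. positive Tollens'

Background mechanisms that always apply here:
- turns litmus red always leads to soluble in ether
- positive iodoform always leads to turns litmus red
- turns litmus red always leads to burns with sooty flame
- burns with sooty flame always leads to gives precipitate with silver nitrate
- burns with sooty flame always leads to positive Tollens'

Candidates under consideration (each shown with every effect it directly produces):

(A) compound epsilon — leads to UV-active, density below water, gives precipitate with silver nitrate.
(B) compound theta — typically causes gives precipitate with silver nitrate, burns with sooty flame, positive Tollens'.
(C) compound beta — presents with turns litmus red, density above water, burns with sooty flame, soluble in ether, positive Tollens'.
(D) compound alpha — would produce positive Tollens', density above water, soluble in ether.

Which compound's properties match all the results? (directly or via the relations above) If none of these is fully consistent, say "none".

none

For each candidate, compare predicted effects to what was observed:
(A) compound epsilon — fails on turns litmus red, density above water, soluble in ether, positive iodoform, positive Tollens' (predicts density below water, not density above water)
(B) compound theta — turns litmus red NO; density above water NO; soluble in ether NO; UV-active NO; positive iodoform NO; positive Tollens' yes
(C) compound beta — does not account for UV-active, positive iodoform
(D) compound alpha — turns litmus red NO; density above water yes; soluble in ether yes; UV-active NO; positive iodoform NO; positive Tollens' yes
None of the listed candidates fits everything.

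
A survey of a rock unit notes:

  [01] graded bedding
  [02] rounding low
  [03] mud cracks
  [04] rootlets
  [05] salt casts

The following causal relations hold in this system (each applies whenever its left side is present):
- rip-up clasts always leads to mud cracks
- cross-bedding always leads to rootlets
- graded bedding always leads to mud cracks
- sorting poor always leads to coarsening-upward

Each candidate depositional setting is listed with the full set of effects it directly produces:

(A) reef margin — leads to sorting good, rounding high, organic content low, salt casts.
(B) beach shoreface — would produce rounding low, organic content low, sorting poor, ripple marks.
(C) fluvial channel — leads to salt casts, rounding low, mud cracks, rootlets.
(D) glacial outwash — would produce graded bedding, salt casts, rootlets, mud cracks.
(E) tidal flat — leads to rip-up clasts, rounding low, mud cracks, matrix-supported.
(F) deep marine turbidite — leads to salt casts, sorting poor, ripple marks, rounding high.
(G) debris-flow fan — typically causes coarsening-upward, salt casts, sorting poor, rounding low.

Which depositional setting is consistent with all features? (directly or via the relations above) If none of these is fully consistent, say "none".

none

Testing each hypothesis:
(A) reef margin — fails on graded bedding, rounding low, mud cracks, rootlets (predicts rounding high, not rounding low)
(B) beach shoreface — does not account for graded bedding, mud cracks, rootlets, salt casts
(C) fluvial channel — graded bedding -; rounding low +; mud cracks +; rootlets +; salt casts +
(D) glacial outwash — graded bedding +; rounding low -; mud cracks +; rootlets +; salt casts +
(E) tidal flat — graded bedding -; rounding low +; mud cracks +; rootlets -; salt casts -
(F) deep marine turbidite — graded bedding -; rounding low -; mud cracks -; rootlets -; salt casts +
(G) debris-flow fan — graded bedding -; rounding low +; mud cracks -; rootlets -; salt casts +
No candidate is consistent with all observations.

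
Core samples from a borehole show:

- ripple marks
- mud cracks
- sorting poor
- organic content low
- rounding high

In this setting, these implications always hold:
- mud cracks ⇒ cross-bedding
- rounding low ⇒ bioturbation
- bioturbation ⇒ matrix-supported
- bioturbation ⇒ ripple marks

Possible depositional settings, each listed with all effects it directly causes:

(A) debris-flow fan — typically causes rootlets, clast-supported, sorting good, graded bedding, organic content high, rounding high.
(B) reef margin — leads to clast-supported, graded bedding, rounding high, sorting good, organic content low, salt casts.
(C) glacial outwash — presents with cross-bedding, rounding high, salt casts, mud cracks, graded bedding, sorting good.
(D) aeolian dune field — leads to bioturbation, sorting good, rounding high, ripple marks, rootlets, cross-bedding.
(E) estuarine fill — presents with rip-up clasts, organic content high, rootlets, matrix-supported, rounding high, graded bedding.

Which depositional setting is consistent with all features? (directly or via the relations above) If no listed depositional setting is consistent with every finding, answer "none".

none

For each candidate, compare predicted effects to what was observed:
(A) debris-flow fan — ripple marks ✗; mud cracks ✗; sorting poor ✗; organic content low ✗; rounding high ✓
(B) reef margin — fails on ripple marks, mud cracks, sorting poor (predicts sorting good, not sorting poor)
(C) glacial outwash — ripple marks ✗; mud cracks ✓; sorting poor ✗; organic content low ✗; rounding high ✓
(D) aeolian dune field — fails on mud cracks, sorting poor, organic content low (predicts sorting good, not sorting poor)
(E) estuarine fill — fails on ripple marks, mud cracks, sorting poor, organic content low (predicts organic content high, not organic content low)
None of the listed candidates fits everything.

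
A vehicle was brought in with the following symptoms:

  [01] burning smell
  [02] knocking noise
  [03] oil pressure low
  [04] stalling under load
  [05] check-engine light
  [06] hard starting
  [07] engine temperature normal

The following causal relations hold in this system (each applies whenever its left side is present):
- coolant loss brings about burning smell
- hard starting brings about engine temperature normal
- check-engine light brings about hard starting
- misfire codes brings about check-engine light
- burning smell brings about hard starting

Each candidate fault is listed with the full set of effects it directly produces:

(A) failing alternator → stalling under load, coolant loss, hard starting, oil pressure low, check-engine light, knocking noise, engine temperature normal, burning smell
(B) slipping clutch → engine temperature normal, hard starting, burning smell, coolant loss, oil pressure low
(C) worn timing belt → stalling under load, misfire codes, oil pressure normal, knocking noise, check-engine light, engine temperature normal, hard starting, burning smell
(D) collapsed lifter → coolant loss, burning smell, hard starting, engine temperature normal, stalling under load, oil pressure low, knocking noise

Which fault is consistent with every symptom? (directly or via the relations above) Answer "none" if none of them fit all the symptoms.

For each candidate, compare predicted effects to what was observed:
(A) failing alternator — accounts for every observation
(B) slipping clutch — does not account for knocking noise, stalling under load, check-engine light
(C) worn timing belt — burning smell ✓; knocking noise ✓; oil pressure low ✗; stalling under load ✓; check-engine light ✓; hard starting ✓; engine temperature normal ✓
(D) collapsed lifter — burning smell ✓; knocking noise ✓; oil pressure low ✓; stalling under load ✓; check-engine light ✗; hard starting ✓; engine temperature normal ✓
Only (A) is consistent with every observation.

A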